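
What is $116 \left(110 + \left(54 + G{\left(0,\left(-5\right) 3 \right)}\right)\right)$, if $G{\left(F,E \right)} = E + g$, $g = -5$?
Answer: $16704$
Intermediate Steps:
$G{\left(F,E \right)} = -5 + E$ ($G{\left(F,E \right)} = E - 5 = -5 + E$)
$116 \left(110 + \left(54 + G{\left(0,\left(-5\right) 3 \right)}\right)\right) = 116 \left(110 + \left(54 - 20\right)\right) = 116 \left(110 + 34\right) = 116 \cdot 144 = 16704$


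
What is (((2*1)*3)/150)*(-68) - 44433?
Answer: -1110893/25 ≈ -44436.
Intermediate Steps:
(((2*1)*3)/150)*(-68) - 44433 = ((2*3)*(1/150))*(-68) - 44433 = (6*(1/150))*(-68) - 44433 = (1/25)*(-68) - 44433 = -68/25 - 44433 = -1110893/25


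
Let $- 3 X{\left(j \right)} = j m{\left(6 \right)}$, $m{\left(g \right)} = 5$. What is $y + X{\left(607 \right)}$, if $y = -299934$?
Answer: $- \frac{902837}{3} \approx -3.0095 \cdot 10^{5}$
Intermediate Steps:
$X{\left(j \right)} = - \frac{5 j}{3}$ ($X{\left(j \right)} = - \frac{j 5}{3} = - \frac{5 j}{3}$)
$y + X{\left(607 \right)} = -299934 - \frac{3035}{3} = - \frac{902837}{3}$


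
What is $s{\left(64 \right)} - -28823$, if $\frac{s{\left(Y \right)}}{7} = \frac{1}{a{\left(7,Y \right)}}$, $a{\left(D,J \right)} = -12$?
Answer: $\frac{345869}{12} \approx 28822.0$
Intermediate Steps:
$s{\left(Y \right)} = - \frac{7}{12}$ ($s{\left(Y \right)} = \frac{7}{-12} = 7 \left(- \frac{1}{12}\right) = - \frac{7}{12}$)
$s{\left(64 \right)} - -28823 = - \frac{7}{12} - -28823 = - \frac{7}{12} + 28823 = \frac{345869}{12}$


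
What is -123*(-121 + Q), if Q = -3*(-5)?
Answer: 13038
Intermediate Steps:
Q = 15
-123*(-121 + Q) = -123*(-121 + 15) = -123*(-106) = 13038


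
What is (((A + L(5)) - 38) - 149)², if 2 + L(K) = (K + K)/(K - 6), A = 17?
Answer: 33124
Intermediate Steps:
L(K) = -2 + 2*K/(-6 + K) (L(K) = -2 + (K + K)/(K - 6) = -2 + (2*K)/(-6 + K) = -2 + 2*K/(-6 + K))
(((A + L(5)) - 38) - 149)² = (((17 + 12/(-6 + 5)) - 38) - 149)² = (((17 + 12/(-1)) - 38) - 149)² = (((17 + 12*(-1)) - 38) - 149)² = (((17 - 12) - 38) - 149)² = ((5 - 38) - 149)² = (-33 - 149)² = (-182)² = 33124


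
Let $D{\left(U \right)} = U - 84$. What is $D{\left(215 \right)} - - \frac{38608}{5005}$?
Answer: $\frac{694263}{5005} \approx 138.71$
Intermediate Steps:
$D{\left(U \right)} = -84 + U$
$D{\left(215 \right)} - - \frac{38608}{5005} = \left(-84 + 215\right) - - \frac{38608}{5005} = 131 - \left(-38608\right) \frac{1}{5005} = 131 - - \frac{38608}{5005} = 131 + \frac{38608}{5005} = \frac{694263}{5005}$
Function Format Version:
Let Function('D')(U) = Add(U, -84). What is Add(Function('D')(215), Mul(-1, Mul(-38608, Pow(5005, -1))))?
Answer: Rational(694263, 5005) ≈ 138.71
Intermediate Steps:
Function('D')(U) = Add(-84, U)
Add(Function('D')(215), Mul(-1, Mul(-38608, Pow(5005, -1)))) = Add(Add(-84, 215), Mul(-1, Mul(-38608, Pow(5005, -1)))) = Add(131, Mul(-1, Mul(-38608, Rational(1, 5005)))) = Add(131, Mul(-1, Rational(-38608, 5005))) = Add(131, Rational(38608, 5005)) = Rational(694263, 5005)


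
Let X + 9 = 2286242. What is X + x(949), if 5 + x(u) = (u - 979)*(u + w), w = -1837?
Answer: 2312868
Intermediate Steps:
x(u) = -5 + (-1837 + u)*(-979 + u) (x(u) = -5 + (u - 979)*(u - 1837) = -5 + (-979 + u)*(-1837 + u) = -5 + (-1837 + u)*(-979 + u))
X = 2286233 (X = -9 + 2286242 = 2286233)
X + x(949) = 2286233 + (1798418 + 949**2 - 2816*949) = 2286233 + (1798418 + 900601 - 2672384) = 2286233 + 26635 = 2312868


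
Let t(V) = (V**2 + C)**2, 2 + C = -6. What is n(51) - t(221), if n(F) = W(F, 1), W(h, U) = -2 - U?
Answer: -2384661892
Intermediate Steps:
C = -8 (C = -2 - 6 = -8)
n(F) = -3 (n(F) = -2 - 1*1 = -2 - 1 = -3)
t(V) = (-8 + V**2)**2 (t(V) = (V**2 - 8)**2 = (-8 + V**2)**2)
n(51) - t(221) = -3 - (-8 + 221**2)**2 = -3 - (-8 + 48841)**2 = -3 - 1*48833**2 = -3 - 1*2384661889 = -3 - 2384661889 = -2384661892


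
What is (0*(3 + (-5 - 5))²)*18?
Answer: 0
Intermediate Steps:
(0*(3 + (-5 - 5))²)*18 = (0*(3 - 10)²)*18 = (0*(-7)²)*18 = (0*49)*18 = 0*18 = 0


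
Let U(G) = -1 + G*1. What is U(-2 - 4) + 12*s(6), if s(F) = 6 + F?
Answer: 137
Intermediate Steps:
U(G) = -1 + G
U(-2 - 4) + 12*s(6) = (-1 + (-2 - 4)) + 12*(6 + 6) = (-1 - 6) + 12*12 = -7 + 144 = 137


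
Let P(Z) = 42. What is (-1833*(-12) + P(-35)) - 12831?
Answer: 9207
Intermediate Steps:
(-1833*(-12) + P(-35)) - 12831 = (-1833*(-12) + 42) - 12831 = (21996 + 42) - 12831 = 22038 - 12831 = 9207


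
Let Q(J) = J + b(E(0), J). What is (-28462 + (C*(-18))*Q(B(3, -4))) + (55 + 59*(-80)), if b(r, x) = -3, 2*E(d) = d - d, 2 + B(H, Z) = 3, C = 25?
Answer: -32227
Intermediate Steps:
B(H, Z) = 1 (B(H, Z) = -2 + 3 = 1)
E(d) = 0 (E(d) = (d - d)/2 = (½)*0 = 0)
Q(J) = -3 + J (Q(J) = J - 3 = -3 + J)
(-28462 + (C*(-18))*Q(B(3, -4))) + (55 + 59*(-80)) = (-28462 + (25*(-18))*(-3 + 1)) + (55 + 59*(-80)) = (-28462 - 450*(-2)) + (55 - 4720) = (-28462 + 900) - 4665 = -27562 - 4665 = -32227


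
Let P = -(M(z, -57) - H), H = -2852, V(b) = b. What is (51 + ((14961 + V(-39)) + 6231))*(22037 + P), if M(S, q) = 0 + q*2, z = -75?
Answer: 409215996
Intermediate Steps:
M(S, q) = 2*q (M(S, q) = 0 + 2*q = 2*q)
P = -2738 (P = -(2*(-57) - 1*(-2852)) = -(-114 + 2852) = -1*2738 = -2738)
(51 + ((14961 + V(-39)) + 6231))*(22037 + P) = (51 + ((14961 - 39) + 6231))*(22037 - 2738) = (51 + (14922 + 6231))*19299 = (51 + 21153)*19299 = 21204*19299 = 409215996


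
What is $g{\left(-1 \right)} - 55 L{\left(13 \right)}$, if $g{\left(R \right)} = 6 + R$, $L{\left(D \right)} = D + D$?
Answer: $-1425$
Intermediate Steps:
$L{\left(D \right)} = 2 D$
$g{\left(-1 \right)} - 55 L{\left(13 \right)} = \left(6 - 1\right) - 55 \cdot 2 \cdot 13 = 5 - 1430 = -1425$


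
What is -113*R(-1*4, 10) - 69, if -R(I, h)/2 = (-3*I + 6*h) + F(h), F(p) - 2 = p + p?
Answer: 21175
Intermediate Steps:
F(p) = 2 + 2*p (F(p) = 2 + (p + p) = 2 + 2*p)
R(I, h) = -4 - 16*h + 6*I (R(I, h) = -2*((-3*I + 6*h) + (2 + 2*h)) = -2*(2 - 3*I + 8*h) = -4 - 16*h + 6*I)
-113*R(-1*4, 10) - 69 = -113*(-4 - 16*10 + 6*(-1*4)) - 69 = -113*(-4 - 160 + 6*(-4)) - 69 = -113*(-4 - 160 - 24) - 69 = -113*(-188) - 69 = 21244 - 69 = 21175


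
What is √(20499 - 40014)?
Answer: I*√19515 ≈ 139.7*I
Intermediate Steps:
√(20499 - 40014) = √(-19515) = I*√19515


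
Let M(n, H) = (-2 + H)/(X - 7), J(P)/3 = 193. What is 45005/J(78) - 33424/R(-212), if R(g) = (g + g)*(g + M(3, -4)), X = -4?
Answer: 2760758354/35688981 ≈ 77.356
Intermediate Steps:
J(P) = 579 (J(P) = 3*193 = 579)
M(n, H) = 2/11 - H/11 (M(n, H) = (-2 + H)/(-4 - 7) = (-2 + H)/(-11) = (-2 + H)*(-1/11) = 2/11 - H/11)
R(g) = 2*g*(6/11 + g) (R(g) = (g + g)*(g + (2/11 - 1/11*(-4))) = (2*g)*(g + (2/11 + 4/11)) = (2*g)*(g + 6/11) = (2*g)*(6/11 + g) = 2*g*(6/11 + g))
45005/J(78) - 33424/R(-212) = 45005/579 - 33424*(-11/(424*(6 + 11*(-212)))) = 45005*(1/579) - 33424*(-11/(424*(6 - 2332))) = 45005/579 - 33424/((2/11)*(-212)*(-2326)) = 45005/579 - 33424/986224/11 = 45005/579 - 33424*11/986224 = 45005/579 - 22979/61639 = 2760758354/35688981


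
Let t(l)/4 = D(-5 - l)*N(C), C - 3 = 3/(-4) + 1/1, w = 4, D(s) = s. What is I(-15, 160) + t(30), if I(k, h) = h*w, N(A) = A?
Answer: 185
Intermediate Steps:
C = 13/4 (C = 3 + (3/(-4) + 1/1) = 3 + (3*(-¼) + 1*1) = 3 + (-¾ + 1) = 3 + ¼ = 13/4 ≈ 3.2500)
I(k, h) = 4*h (I(k, h) = h*4 = 4*h)
t(l) = -65 - 13*l (t(l) = 4*((-5 - l)*(13/4)) = 4*(-65/4 - 13*l/4) = -65 - 13*l)
I(-15, 160) + t(30) = 4*160 + (-65 - 13*30) = 640 + (-65 - 390) = 640 - 455 = 185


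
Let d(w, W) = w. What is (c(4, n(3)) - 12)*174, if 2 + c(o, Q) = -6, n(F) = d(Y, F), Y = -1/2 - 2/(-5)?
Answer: -3480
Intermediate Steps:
Y = -⅒ (Y = -1*½ - 2*(-⅕) = -½ + ⅖ = -⅒ ≈ -0.10000)
n(F) = -⅒
c(o, Q) = -8 (c(o, Q) = -2 - 6 = -8)
(c(4, n(3)) - 12)*174 = (-8 - 12)*174 = -20*174 = -3480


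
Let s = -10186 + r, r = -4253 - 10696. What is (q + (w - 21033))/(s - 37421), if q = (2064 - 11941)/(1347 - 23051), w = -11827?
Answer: 713183563/1357715424 ≈ 0.52528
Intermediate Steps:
r = -14949
q = 9877/21704 (q = -9877/(-21704) = -9877*(-1/21704) = 9877/21704 ≈ 0.45508)
s = -25135 (s = -10186 - 14949 = -25135)
(q + (w - 21033))/(s - 37421) = (9877/21704 + (-11827 - 21033))/(-25135 - 37421) = (9877/21704 - 32860)/(-62556) = -713183563/21704*(-1/62556) = 713183563/1357715424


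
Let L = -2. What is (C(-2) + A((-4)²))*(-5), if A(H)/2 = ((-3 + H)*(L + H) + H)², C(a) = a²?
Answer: -392060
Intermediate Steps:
A(H) = 2*(H + (-3 + H)*(-2 + H))² (A(H) = 2*((-3 + H)*(-2 + H) + H)² = 2*(H + (-3 + H)*(-2 + H))²)
(C(-2) + A((-4)²))*(-5) = ((-2)² + 2*(6 + ((-4)²)² - 4*(-4)²)²)*(-5) = (4 + 2*(6 + 16² - 4*16)²)*(-5) = (4 + 2*(6 + 256 - 64)²)*(-5) = (4 + 2*198²)*(-5) = (4 + 2*39204)*(-5) = (4 + 78408)*(-5) = 78412*(-5) = -392060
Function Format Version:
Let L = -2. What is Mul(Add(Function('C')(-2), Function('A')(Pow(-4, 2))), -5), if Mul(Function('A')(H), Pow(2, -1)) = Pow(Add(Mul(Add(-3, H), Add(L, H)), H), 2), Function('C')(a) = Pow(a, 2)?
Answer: -392060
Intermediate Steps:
Function('A')(H) = Mul(2, Pow(Add(H, Mul(Add(-3, H), Add(-2, H))), 2)) (Function('A')(H) = Mul(2, Pow(Add(Mul(Add(-3, H), Add(-2, H)), H), 2)) = Mul(2, Pow(Add(H, Mul(Add(-3, H), Add(-2, H))), 2)))
Mul(Add(Function('C')(-2), Function('A')(Pow(-4, 2))), -5) = Mul(Add(Pow(-2, 2), Mul(2, Pow(Add(6, Pow(Pow(-4, 2), 2), Mul(-4, Pow(-4, 2))), 2))), -5) = Mul(Add(4, Mul(2, Pow(Add(6, Pow(16, 2), Mul(-4, 16)), 2))), -5) = Mul(Add(4, Mul(2, Pow(Add(6, 256, -64), 2))), -5) = Mul(Add(4, Mul(2, Pow(198, 2))), -5) = Mul(Add(4, Mul(2, 39204)), -5) = Mul(Add(4, 78408), -5) = Mul(78412, -5) = -392060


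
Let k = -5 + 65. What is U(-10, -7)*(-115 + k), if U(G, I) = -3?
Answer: 165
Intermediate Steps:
k = 60
U(-10, -7)*(-115 + k) = -3*(-115 + 60) = -3*(-55) = 165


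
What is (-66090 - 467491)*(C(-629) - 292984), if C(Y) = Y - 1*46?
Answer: 156690862879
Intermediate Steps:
C(Y) = -46 + Y (C(Y) = Y - 46 = -46 + Y)
(-66090 - 467491)*(C(-629) - 292984) = (-66090 - 467491)*((-46 - 629) - 292984) = -533581*(-675 - 292984) = -533581*(-293659) = 156690862879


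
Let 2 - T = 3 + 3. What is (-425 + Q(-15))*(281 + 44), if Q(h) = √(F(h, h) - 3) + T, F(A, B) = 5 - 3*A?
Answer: -139425 + 325*√47 ≈ -1.3720e+5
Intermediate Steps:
T = -4 (T = 2 - (3 + 3) = 2 - 1*6 = 2 - 6 = -4)
Q(h) = -4 + √(2 - 3*h) (Q(h) = √((5 - 3*h) - 3) - 4 = √(2 - 3*h) - 4 = -4 + √(2 - 3*h))
(-425 + Q(-15))*(281 + 44) = (-425 + (-4 + √(2 - 3*(-15))))*(281 + 44) = (-425 + (-4 + √(2 + 45)))*325 = (-425 + (-4 + √47))*325 = (-429 + √47)*325 = -139425 + 325*√47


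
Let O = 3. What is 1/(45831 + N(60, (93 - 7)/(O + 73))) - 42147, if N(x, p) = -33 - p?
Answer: -73347623269/1740281 ≈ -42147.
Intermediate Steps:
1/(45831 + N(60, (93 - 7)/(O + 73))) - 42147 = 1/(45831 + (-33 - (93 - 7)/(3 + 73))) - 42147 = 1/(45831 + (-33 - 86/76)) - 42147 = 1/(45831 + (-33 - 1*43/38)) - 42147 = 1/(45831 + (-33 - 43/38)) - 42147 = 1/(45831 - 1297/38) - 42147 = 1/(1740281/38) - 42147 = 38/1740281 - 42147 = -73347623269/1740281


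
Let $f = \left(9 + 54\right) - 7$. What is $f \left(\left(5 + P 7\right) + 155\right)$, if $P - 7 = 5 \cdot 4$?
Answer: $19544$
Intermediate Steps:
$f = 56$ ($f = 63 - 7 = 56$)
$P = 27$ ($P = 7 + 5 \cdot 4 = 7 + 20 = 27$)
$f \left(\left(5 + P 7\right) + 155\right) = 56 \left(\left(5 + 27 \cdot 7\right) + 155\right) = 56 \left(\left(5 + 189\right) + 155\right) = 56 \left(194 + 155\right) = 56 \cdot 349 = 19544$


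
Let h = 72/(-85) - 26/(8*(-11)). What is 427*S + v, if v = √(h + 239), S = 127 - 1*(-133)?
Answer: 111020 + √833830195/1870 ≈ 1.1104e+5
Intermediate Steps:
S = 260 (S = 127 + 133 = 260)
h = -2063/3740 (h = 72*(-1/85) - 26/(-88) = -72/85 - 26*(-1/88) = -72/85 + 13/44 = -2063/3740 ≈ -0.55160)
v = √833830195/1870 (v = √(-2063/3740 + 239) = √(891797/3740) = √833830195/1870 ≈ 15.442)
427*S + v = 427*260 + √833830195/1870 = 111020 + √833830195/1870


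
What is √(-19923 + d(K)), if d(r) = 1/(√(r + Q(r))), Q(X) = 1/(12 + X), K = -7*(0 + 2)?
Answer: √(-16755243 - 29*I*√58)/29 ≈ 0.00093027 - 141.15*I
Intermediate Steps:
K = -14 (K = -7*2 = -14)
d(r) = (r + 1/(12 + r))^(-½) (d(r) = 1/(√(r + 1/(12 + r))) = (r + 1/(12 + r))^(-½))
√(-19923 + d(K)) = √(-19923 + ((1 - 14*(12 - 14))/(12 - 14))^(-½)) = √(-19923 + ((1 - 14*(-2))/(-2))^(-½)) = √(-19923 + (-(1 + 28)/2)^(-½)) = √(-19923 + (-½*29)^(-½)) = √(-19923 + (-29/2)^(-½)) = √(-19923 - I*√58/29)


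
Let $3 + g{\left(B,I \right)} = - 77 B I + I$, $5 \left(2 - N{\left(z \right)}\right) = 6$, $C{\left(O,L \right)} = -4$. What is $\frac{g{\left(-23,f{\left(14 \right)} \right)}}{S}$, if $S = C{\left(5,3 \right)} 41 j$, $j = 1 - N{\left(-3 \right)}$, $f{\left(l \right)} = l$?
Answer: $- \frac{3025}{4} \approx -756.25$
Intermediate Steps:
$N{\left(z \right)} = \frac{4}{5}$ ($N{\left(z \right)} = 2 - \frac{6}{5} = \frac{4}{5}$)
$g{\left(B,I \right)} = -3 + I - 77 B I$ ($g{\left(B,I \right)} = -3 + \left(- 77 B I + I\right) = -3 - \left(- I + 77 B I\right) = -3 + I - 77 B I$)
$j = \frac{1}{5}$ ($j = 1 - \frac{4}{5} = \frac{1}{5} \approx 0.2$)
$S = - \frac{164}{5}$ ($S = \left(-4\right) 41 \cdot \frac{1}{5} = \left(-164\right) \frac{1}{5} = - \frac{164}{5} \approx -32.8$)
$\frac{g{\left(-23,f{\left(14 \right)} \right)}}{S} = \frac{-3 + 14 - \left(-1771\right) 14}{- \frac{164}{5}} = \left(-3 + 14 + 24794\right) \left(- \frac{5}{164}\right) = 24805 \left(- \frac{5}{164}\right) = - \frac{3025}{4}$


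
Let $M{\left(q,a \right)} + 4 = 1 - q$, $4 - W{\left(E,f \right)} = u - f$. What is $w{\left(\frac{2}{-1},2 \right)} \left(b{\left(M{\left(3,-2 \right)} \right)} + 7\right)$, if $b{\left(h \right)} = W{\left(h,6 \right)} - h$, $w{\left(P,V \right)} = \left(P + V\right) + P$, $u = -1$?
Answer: $-48$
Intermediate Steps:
$W{\left(E,f \right)} = 5 + f$ ($W{\left(E,f \right)} = 4 - \left(-1 - f\right) = 4 + \left(1 + f\right) = 5 + f$)
$M{\left(q,a \right)} = -3 - q$ ($M{\left(q,a \right)} = -4 - \left(-1 + q\right) = -3 - q$)
$w{\left(P,V \right)} = V + 2 P$
$b{\left(h \right)} = 11 - h$ ($b{\left(h \right)} = \left(5 + 6\right) - h = 11 - h$)
$w{\left(\frac{2}{-1},2 \right)} \left(b{\left(M{\left(3,-2 \right)} \right)} + 7\right) = \left(2 + 2 \frac{2}{-1}\right) \left(\left(11 - \left(-3 - 3\right)\right) + 7\right) = \left(2 + 2 \cdot 2 \left(-1\right)\right) \left(\left(11 - \left(-3 - 3\right)\right) + 7\right) = \left(2 + 2 \left(-2\right)\right) \left(\left(11 - -6\right) + 7\right) = \left(2 - 4\right) \left(\left(11 + 6\right) + 7\right) = - 2 \left(17 + 7\right) = \left(-2\right) 24 = -48$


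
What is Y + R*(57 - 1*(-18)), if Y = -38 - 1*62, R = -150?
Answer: -11350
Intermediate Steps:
Y = -100 (Y = -38 - 62 = -100)
Y + R*(57 - 1*(-18)) = -100 - 150*(57 - 1*(-18)) = -100 - 150*(57 + 18) = -100 - 150*75 = -100 - 11250 = -11350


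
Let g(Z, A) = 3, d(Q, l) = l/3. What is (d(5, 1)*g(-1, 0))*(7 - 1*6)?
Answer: 1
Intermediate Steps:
d(Q, l) = l/3 (d(Q, l) = l*(⅓) = l/3)
(d(5, 1)*g(-1, 0))*(7 - 1*6) = (((⅓)*1)*3)*(7 - 1*6) = ((⅓)*3)*(7 - 6) = 1*1 = 1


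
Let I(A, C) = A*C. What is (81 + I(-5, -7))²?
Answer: 13456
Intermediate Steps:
(81 + I(-5, -7))² = (81 - 5*(-7))² = (81 + 35)² = 116² = 13456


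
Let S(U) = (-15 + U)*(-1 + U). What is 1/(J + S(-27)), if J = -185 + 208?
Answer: 1/1199 ≈ 0.00083403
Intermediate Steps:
S(U) = (-1 + U)*(-15 + U)
J = 23
1/(J + S(-27)) = 1/(23 + (15 + (-27)**2 - 16*(-27))) = 1/(23 + (15 + 729 + 432)) = 1/(23 + 1176) = 1/1199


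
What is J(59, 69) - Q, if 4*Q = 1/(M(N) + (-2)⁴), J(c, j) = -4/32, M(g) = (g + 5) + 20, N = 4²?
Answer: -59/456 ≈ -0.12939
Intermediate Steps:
N = 16
M(g) = 25 + g (M(g) = (5 + g) + 20 = 25 + g)
J(c, j) = -⅛ (J(c, j) = -4*1/32 = -⅛)
Q = 1/228 (Q = 1/(4*((25 + 16) + (-2)⁴)) = 1/(4*(41 + 16)) = (¼)/57 = (¼)*(1/57) = 1/228 ≈ 0.0043860)
J(59, 69) - Q = -⅛ - 1*1/228 = -⅛ - 1/228 = -59/456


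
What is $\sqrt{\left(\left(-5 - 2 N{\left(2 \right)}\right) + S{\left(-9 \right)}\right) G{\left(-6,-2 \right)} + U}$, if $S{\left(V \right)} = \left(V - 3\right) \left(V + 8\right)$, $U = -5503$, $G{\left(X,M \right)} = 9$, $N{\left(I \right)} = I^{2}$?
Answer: $2 i \sqrt{1378} \approx 74.243 i$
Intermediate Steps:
$S{\left(V \right)} = \left(-3 + V\right) \left(8 + V\right)$
$\sqrt{\left(\left(-5 - 2 N{\left(2 \right)}\right) + S{\left(-9 \right)}\right) G{\left(-6,-2 \right)} + U} = \sqrt{\left(\left(-5 - 2 \cdot 2^{2}\right) + \left(-24 + \left(-9\right)^{2} + 5 \left(-9\right)\right)\right) 9 - 5503} = \sqrt{\left(\left(-5 - 8\right) - -12\right) 9 - 5503} = \sqrt{\left(\left(-5 - 8\right) + 12\right) 9 - 5503} = \sqrt{\left(-13 + 12\right) 9 - 5503} = \sqrt{\left(-1\right) 9 - 5503} = \sqrt{-9 - 5503} = \sqrt{-5512} = 2 i \sqrt{1378}$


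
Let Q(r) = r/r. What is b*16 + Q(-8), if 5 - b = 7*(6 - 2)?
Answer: -367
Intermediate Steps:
Q(r) = 1
b = -23 (b = 5 - 7*(6 - 2) = 5 - 7*4 = 5 - 1*28 = 5 - 28 = -23)
b*16 + Q(-8) = -23*16 + 1 = -368 + 1 = -367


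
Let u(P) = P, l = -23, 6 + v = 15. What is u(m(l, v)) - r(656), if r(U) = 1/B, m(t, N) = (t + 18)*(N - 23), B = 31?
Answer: 2169/31 ≈ 69.968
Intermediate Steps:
v = 9 (v = -6 + 15 = 9)
m(t, N) = (-23 + N)*(18 + t) (m(t, N) = (18 + t)*(-23 + N) = (-23 + N)*(18 + t))
r(U) = 1/31
u(m(l, v)) - r(656) = (-414 - 23*(-23) + 18*9 + 9*(-23)) - 1*1/31 = (-414 + 529 + 162 - 207) - 1/31 = 70 - 1/31 = 2169/31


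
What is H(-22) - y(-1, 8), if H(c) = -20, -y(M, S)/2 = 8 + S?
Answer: 12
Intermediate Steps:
y(M, S) = -16 - 2*S (y(M, S) = -2*(8 + S) = -16 - 2*S)
H(-22) - y(-1, 8) = -20 - (-16 - 2*8) = -20 - (-16 - 16) = -20 - 1*(-32) = -20 + 32 = 12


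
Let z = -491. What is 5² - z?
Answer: 516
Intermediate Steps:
5² - z = 5² - 1*(-491) = 25 + 491 = 516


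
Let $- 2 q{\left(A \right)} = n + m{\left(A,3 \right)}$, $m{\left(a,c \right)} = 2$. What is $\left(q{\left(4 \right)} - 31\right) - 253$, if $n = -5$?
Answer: $- \frac{565}{2} \approx -282.5$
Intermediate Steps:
$q{\left(A \right)} = \frac{3}{2}$ ($q{\left(A \right)} = - \frac{-5 + 2}{2} = \left(- \frac{1}{2}\right) \left(-3\right) = \frac{3}{2}$)
$\left(q{\left(4 \right)} - 31\right) - 253 = \left(\frac{3}{2} - 31\right) - 253 = - \frac{59}{2} - 253 = - \frac{565}{2}$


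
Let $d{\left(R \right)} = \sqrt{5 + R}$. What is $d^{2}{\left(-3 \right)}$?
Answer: $2$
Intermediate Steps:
$d^{2}{\left(-3 \right)} = \left(\sqrt{5 - 3}\right)^{2} = \left(\sqrt{2}\right)^{2} = 2$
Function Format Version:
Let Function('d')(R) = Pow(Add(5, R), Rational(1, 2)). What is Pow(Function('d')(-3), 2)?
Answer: 2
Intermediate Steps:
Pow(Function('d')(-3), 2) = Pow(Pow(Add(5, -3), Rational(1, 2)), 2) = Pow(Pow(2, Rational(1, 2)), 2) = 2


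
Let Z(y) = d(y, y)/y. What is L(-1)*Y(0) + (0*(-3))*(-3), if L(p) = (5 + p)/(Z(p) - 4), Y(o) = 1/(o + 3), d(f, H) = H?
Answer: -4/9 ≈ -0.44444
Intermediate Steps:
Y(o) = 1/(3 + o)
Z(y) = 1 (Z(y) = y/y = 1)
L(p) = -5/3 - p/3 (L(p) = (5 + p)/(1 - 4) = (5 + p)/(-3) = (5 + p)*(-⅓) = -5/3 - p/3)
L(-1)*Y(0) + (0*(-3))*(-3) = (-5/3 - ⅓*(-1))/(3 + 0) + (0*(-3))*(-3) = (-5/3 + ⅓)/3 + 0*(-3) = -4/3*⅓ + 0 = -4/9 + 0 = -4/9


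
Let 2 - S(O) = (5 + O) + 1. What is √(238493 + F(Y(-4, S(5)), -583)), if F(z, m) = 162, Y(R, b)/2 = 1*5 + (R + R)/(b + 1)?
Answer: √238655 ≈ 488.52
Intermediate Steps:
S(O) = -4 - O (S(O) = 2 - ((5 + O) + 1) = 2 - (6 + O) = 2 + (-6 - O) = -4 - O)
Y(R, b) = 10 + 4*R/(1 + b) (Y(R, b) = 2*(1*5 + (R + R)/(b + 1)) = 2*(5 + (2*R)/(1 + b)) = 2*(5 + 2*R/(1 + b)) = 10 + 4*R/(1 + b))
√(238493 + F(Y(-4, S(5)), -583)) = √(238493 + 162) = √238655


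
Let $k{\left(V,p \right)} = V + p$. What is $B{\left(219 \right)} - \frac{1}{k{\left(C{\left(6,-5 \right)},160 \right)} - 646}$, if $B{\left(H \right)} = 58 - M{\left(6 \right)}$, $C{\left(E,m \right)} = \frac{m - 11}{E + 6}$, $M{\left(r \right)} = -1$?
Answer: $\frac{86261}{1462} \approx 59.002$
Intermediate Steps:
$C{\left(E,m \right)} = \frac{-11 + m}{6 + E}$
$B{\left(H \right)} = 59$ ($B{\left(H \right)} = 58 - -1 = 58 + 1 = 59$)
$B{\left(219 \right)} - \frac{1}{k{\left(C{\left(6,-5 \right)},160 \right)} - 646} = 59 - \frac{1}{\left(\frac{-11 - 5}{6 + 6} + 160\right) - 646} = 59 - \frac{1}{\left(\frac{1}{12} \left(-16\right) + 160\right) - 646} = 59 - \frac{1}{\left(- \frac{4}{3} + 160\right) - 646} = 59 - \frac{1}{\frac{476}{3} - 646} = 59 - \frac{1}{- \frac{1462}{3}} = 59 - - \frac{3}{1462} = 59 + \frac{3}{1462} = \frac{86261}{1462}$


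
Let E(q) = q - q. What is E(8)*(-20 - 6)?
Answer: 0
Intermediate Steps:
E(q) = 0
E(8)*(-20 - 6) = 0*(-20 - 6) = 0*(-26) = 0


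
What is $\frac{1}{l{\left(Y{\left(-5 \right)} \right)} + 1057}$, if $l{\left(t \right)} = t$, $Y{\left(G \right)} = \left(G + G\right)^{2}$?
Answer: $\frac{1}{1157} \approx 0.0008643$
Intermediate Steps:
$Y{\left(G \right)} = 4 G^{2}$ ($Y{\left(G \right)} = \left(2 G\right)^{2} = 4 G^{2}$)
$\frac{1}{l{\left(Y{\left(-5 \right)} \right)} + 1057} = \frac{1}{4 \left(-5\right)^{2} + 1057} = \frac{1}{4 \cdot 25 + 1057} = \frac{1}{100 + 1057} = \frac{1}{1157}$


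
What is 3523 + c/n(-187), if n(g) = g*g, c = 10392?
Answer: 123206179/34969 ≈ 3523.3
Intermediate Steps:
n(g) = g²
3523 + c/n(-187) = 3523 + 10392/((-187)²) = 3523 + 10392/34969 = 123206179/34969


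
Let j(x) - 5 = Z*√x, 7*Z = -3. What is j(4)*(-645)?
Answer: -18705/7 ≈ -2672.1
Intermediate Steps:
Z = -3/7 (Z = (⅐)*(-3) = -3/7 ≈ -0.42857)
j(x) = 5 - 3*√x/7
j(4)*(-645) = (5 - 3*√4/7)*(-645) = (5 - 3/7*2)*(-645) = (5 - 6/7)*(-645) = (29/7)*(-645) = -18705/7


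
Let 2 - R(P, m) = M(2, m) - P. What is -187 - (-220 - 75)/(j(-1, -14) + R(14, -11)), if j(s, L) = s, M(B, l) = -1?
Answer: -2697/16 ≈ -168.56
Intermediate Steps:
R(P, m) = 3 + P (R(P, m) = 2 - (-1 - P) = 2 + (1 + P) = 3 + P)
-187 - (-220 - 75)/(j(-1, -14) + R(14, -11)) = -187 - (-220 - 75)/(-1 + (3 + 14)) = -187 - (-295)/(-1 + 17) = -187 - (-295)/16 = -187 - 1*(-295/16) = -187 + 295/16 = -2697/16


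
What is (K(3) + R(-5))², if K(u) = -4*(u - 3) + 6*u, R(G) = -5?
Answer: 169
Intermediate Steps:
K(u) = 12 + 2*u (K(u) = -4*(-3 + u) + 6*u = (12 - 4*u) + 6*u = 12 + 2*u)
(K(3) + R(-5))² = ((12 + 2*3) - 5)² = ((12 + 6) - 5)² = (18 - 5)² = 13² = 169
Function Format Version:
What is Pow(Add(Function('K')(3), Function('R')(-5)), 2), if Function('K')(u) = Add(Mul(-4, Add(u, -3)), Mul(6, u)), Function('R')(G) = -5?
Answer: 169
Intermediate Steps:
Function('K')(u) = Add(12, Mul(2, u)) (Function('K')(u) = Add(Mul(-4, Add(-3, u)), Mul(6, u)) = Add(Add(12, Mul(-4, u)), Mul(6, u)) = Add(12, Mul(2, u)))
Pow(Add(Function('K')(3), Function('R')(-5)), 2) = Pow(Add(Add(12, Mul(2, 3)), -5), 2) = Pow(Add(Add(12, 6), -5), 2) = Pow(Add(18, -5), 2) = Pow(13, 2) = 169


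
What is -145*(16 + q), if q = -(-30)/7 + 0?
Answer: -20590/7 ≈ -2941.4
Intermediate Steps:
q = 30/7 (q = -(-30)/7 + 0 = -5*(-6/7) + 0 = 30/7 + 0 = 30/7 ≈ 4.2857)
-145*(16 + q) = -145*(16 + 30/7) = -145*142/7 = -20590/7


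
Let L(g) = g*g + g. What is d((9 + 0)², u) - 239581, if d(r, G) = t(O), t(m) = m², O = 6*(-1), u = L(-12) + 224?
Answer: -239545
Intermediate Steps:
L(g) = g + g² (L(g) = g² + g = g + g²)
u = 356 (u = -12*(1 - 12) + 224 = -12*(-11) + 224 = 132 + 224 = 356)
O = -6
d(r, G) = 36 (d(r, G) = (-6)² = 36)
d((9 + 0)², u) - 239581 = 36 - 239581 = -239545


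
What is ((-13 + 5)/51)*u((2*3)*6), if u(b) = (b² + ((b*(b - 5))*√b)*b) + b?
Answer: -646368/17 ≈ -38022.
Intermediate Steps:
u(b) = b + b² + b^(5/2)*(-5 + b) (u(b) = (b² + ((b*(-5 + b))*√b)*b) + b = (b² + (b^(3/2)*(-5 + b))*b) + b = (b² + b^(5/2)*(-5 + b)) + b = b + b² + b^(5/2)*(-5 + b))
((-13 + 5)/51)*u((2*3)*6) = ((-13 + 5)/51)*((2*3)*6 + ((2*3)*6)² + ((2*3)*6)^(7/2) - 5*36*√6*(36*√6)) = (-8*1/51)*(6*6 + (6*6)² + (6*6)^(7/2) - 5*(6*6)^(5/2)) = -8*(36 + 36² + 36^(7/2) - 5*36^(5/2))/51 = -8*(36 + 1296 + 279936 - 5*7776)/51 = -8*(36 + 1296 + 279936 - 38880)/51 = -8/51*242388 = -646368/17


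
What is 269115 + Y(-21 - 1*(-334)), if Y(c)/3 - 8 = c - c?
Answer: 269139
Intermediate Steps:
Y(c) = 24 (Y(c) = 24 + 3*(c - c) = 24 + 3*0 = 24 + 0 = 24)
269115 + Y(-21 - 1*(-334)) = 269115 + 24 = 269139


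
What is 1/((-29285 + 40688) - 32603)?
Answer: -1/21200 ≈ -4.7170e-5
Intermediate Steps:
1/((-29285 + 40688) - 32603) = 1/(11403 - 32603) = 1/(-21200) = -1/21200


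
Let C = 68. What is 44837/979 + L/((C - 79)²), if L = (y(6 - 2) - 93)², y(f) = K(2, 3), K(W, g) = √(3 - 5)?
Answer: 1262790/10769 - 186*I*√2/121 ≈ 117.26 - 2.1739*I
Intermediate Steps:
K(W, g) = I*√2 (K(W, g) = √(-2) = I*√2)
y(f) = I*√2
L = (-93 + I*√2)² (L = (I*√2 - 93)² = (-93 + I*√2)² ≈ 8647.0 - 263.04*I)
44837/979 + L/((C - 79)²) = 44837/979 + (93 - I*√2)²/((68 - 79)²) = 44837*(1/979) + (93 - I*√2)²/((-11)²) = 44837/979 + (93 - I*√2)²/121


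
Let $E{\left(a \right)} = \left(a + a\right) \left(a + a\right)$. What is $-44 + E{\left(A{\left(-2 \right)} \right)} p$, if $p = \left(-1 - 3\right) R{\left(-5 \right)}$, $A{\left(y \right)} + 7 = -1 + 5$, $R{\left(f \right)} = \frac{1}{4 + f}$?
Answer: $100$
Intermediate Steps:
$A{\left(y \right)} = -3$ ($A{\left(y \right)} = -7 + \left(-1 + 5\right) = -7 + 4 = -3$)
$p = 4$ ($p = \frac{-1 - 3}{4 - 5} = - \frac{4}{-1} = \left(-4\right) \left(-1\right) = 4$)
$E{\left(a \right)} = 4 a^{2}$ ($E{\left(a \right)} = 2 a 2 a = 4 a^{2}$)
$-44 + E{\left(A{\left(-2 \right)} \right)} p = -44 + 4 \left(-3\right)^{2} \cdot 4 = -44 + 4 \cdot 9 \cdot 4 = -44 + 36 \cdot 4 = -44 + 144 = 100$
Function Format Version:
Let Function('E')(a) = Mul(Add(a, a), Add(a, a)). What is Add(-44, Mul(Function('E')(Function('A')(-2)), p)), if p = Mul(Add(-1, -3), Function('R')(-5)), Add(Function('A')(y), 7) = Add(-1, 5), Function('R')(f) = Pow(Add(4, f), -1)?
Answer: 100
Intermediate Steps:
Function('A')(y) = -3 (Function('A')(y) = Add(-7, Add(-1, 5)) = Add(-7, 4) = -3)
p = 4 (p = Mul(Add(-1, -3), Pow(Add(4, -5), -1)) = Mul(-4, Pow(-1, -1)) = Mul(-4, -1) = 4)
Function('E')(a) = Mul(4, Pow(a, 2)) (Function('E')(a) = Mul(Mul(2, a), Mul(2, a)) = Mul(4, Pow(a, 2)))
Add(-44, Mul(Function('E')(Function('A')(-2)), p)) = Add(-44, Mul(Mul(4, Pow(-3, 2)), 4)) = Add(-44, Mul(Mul(4, 9), 4)) = Add(-44, Mul(36, 4)) = Add(-44, 144) = 100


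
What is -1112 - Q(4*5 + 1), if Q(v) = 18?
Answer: -1130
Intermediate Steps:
-1112 - Q(4*5 + 1) = -1112 - 1*18 = -1112 - 18 = -1130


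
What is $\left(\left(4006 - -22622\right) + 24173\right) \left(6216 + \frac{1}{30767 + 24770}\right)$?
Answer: $\frac{473984304389}{1501} \approx 3.1578 \cdot 10^{8}$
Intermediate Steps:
$\left(\left(4006 - -22622\right) + 24173\right) \left(6216 + \frac{1}{30767 + 24770}\right) = \left(\left(4006 + 22622\right) + 24173\right) \left(6216 + \frac{1}{55537}\right) = \left(26628 + 24173\right) \left(6216 + \frac{1}{55537}\right) = 50801 \cdot \frac{345217993}{55537} = \frac{473984304389}{1501}$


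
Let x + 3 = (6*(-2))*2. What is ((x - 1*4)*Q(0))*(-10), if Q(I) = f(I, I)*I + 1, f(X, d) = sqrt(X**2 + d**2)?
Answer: 310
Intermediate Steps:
x = -27 (x = -3 + (6*(-2))*2 = -3 - 12*2 = -3 - 24 = -27)
Q(I) = 1 + I*sqrt(2)*sqrt(I**2) (Q(I) = sqrt(I**2 + I**2)*I + 1 = sqrt(2*I**2)*I + 1 = (sqrt(2)*sqrt(I**2))*I + 1 = I*sqrt(2)*sqrt(I**2) + 1 = 1 + I*sqrt(2)*sqrt(I**2))
((x - 1*4)*Q(0))*(-10) = ((-27 - 1*4)*(1 + 0*sqrt(2)*sqrt(0**2)))*(-10) = ((-27 - 4)*(1 + 0*sqrt(2)*sqrt(0)))*(-10) = -31*(1 + 0*sqrt(2)*0)*(-10) = -31*(1 + 0)*(-10) = -31*1*(-10) = -31*(-10) = 310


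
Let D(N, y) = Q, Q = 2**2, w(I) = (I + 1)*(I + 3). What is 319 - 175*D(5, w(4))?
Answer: -381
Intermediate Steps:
w(I) = (1 + I)*(3 + I)
Q = 4
D(N, y) = 4
319 - 175*D(5, w(4)) = 319 - 175*4 = 319 - 700 = -381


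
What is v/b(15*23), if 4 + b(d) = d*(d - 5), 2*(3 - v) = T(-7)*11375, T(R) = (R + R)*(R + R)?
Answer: -1114747/117296 ≈ -9.5037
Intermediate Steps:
T(R) = 4*R² (T(R) = (2*R)*(2*R) = 4*R²)
v = -1114747 (v = 3 - 4*(-7)²*11375/2 = 3 - 4*49*11375/2 = 3 - 98*11375 = 3 - ½*2229500 = 3 - 1114750 = -1114747)
b(d) = -4 + d*(-5 + d) (b(d) = -4 + d*(d - 5) = -4 + d*(-5 + d))
v/b(15*23) = -1114747/(-4 + (15*23)² - 75*23) = -1114747/(-4 + 345² - 5*345) = -1114747/(-4 + 119025 - 1725) = -1114747/117296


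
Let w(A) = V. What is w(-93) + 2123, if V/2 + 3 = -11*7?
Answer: 1963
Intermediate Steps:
V = -160 (V = -6 + 2*(-11*7) = -6 + 2*(-77) = -6 - 154 = -160)
w(A) = -160
w(-93) + 2123 = -160 + 2123 = 1963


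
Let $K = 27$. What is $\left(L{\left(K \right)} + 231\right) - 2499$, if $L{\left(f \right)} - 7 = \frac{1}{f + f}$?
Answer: $- \frac{122093}{54} \approx -2261.0$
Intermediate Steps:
$L{\left(f \right)} = 7 + \frac{1}{2 f}$ ($L{\left(f \right)} = 7 + \frac{1}{f + f} = 7 + \frac{1}{2 f}$)
$\left(L{\left(K \right)} + 231\right) - 2499 = \left(\left(7 + \frac{1}{2 \cdot 27}\right) + 231\right) - 2499 = \left(\left(7 + \frac{1}{2} \cdot \frac{1}{27}\right) + 231\right) - 2499 = \left(\left(7 + \frac{1}{54}\right) + 231\right) - 2499 = \left(\frac{379}{54} + 231\right) - 2499 = \frac{12853}{54} - 2499 = - \frac{122093}{54}$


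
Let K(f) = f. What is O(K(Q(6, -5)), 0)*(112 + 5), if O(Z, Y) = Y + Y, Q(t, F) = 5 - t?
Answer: 0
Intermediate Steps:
O(Z, Y) = 2*Y
O(K(Q(6, -5)), 0)*(112 + 5) = (2*0)*(112 + 5) = 0*117 = 0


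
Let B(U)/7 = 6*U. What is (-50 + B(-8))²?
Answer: 148996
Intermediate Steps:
B(U) = 42*U (B(U) = 7*(6*U) = 42*U)
(-50 + B(-8))² = (-50 + 42*(-8))² = (-50 - 336)² = (-386)² = 148996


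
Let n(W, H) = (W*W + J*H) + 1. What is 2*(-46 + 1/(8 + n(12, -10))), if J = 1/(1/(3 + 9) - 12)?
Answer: -2023622/21999 ≈ -91.987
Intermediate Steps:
J = -12/143 (J = 1/(1/12 - 12) = 1/(-143/12) = -12/143 ≈ -0.083916)
n(W, H) = 1 + W² - 12*H/143 (n(W, H) = (W*W - 12*H/143) + 1 = (W² - 12*H/143) + 1 = 1 + W² - 12*H/143)
2*(-46 + 1/(8 + n(12, -10))) = 2*(-46 + 1/(8 + (1 + 12² - 12/143*(-10)))) = 2*(-46 + 1/(8 + (1 + 144 + 120/143))) = 2*(-46 + 1/(8 + 20855/143)) = 2*(-46 + 1/(21999/143)) = 2*(-46 + 143/21999) = 2*(-1011811/21999) = -2023622/21999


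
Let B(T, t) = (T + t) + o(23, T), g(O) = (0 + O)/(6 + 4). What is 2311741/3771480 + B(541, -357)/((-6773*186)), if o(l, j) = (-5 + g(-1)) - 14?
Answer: 485276422741/791871255240 ≈ 0.61282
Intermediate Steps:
g(O) = O/10
o(l, j) = -191/10 (o(l, j) = (-5 + (⅒)*(-1)) - 14 = (-5 - ⅒) - 14 = -51/10 - 14 = -191/10)
B(T, t) = -191/10 + T + t (B(T, t) = (T + t) - 191/10 = -191/10 + T + t)
2311741/3771480 + B(541, -357)/((-6773*186)) = 2311741/3771480 + (-191/10 + 541 - 357)/((-6773*186)) = 2311741*(1/3771480) + (1649/10)/(-1259778) = 2311741/3771480 + (1649/10)*(-1/1259778) = 2311741/3771480 - 1649/12597780 = 485276422741/791871255240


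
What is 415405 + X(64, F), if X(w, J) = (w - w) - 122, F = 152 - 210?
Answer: 415283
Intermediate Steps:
F = -58
X(w, J) = -122 (X(w, J) = 0 - 122 = -122)
415405 + X(64, F) = 415405 - 122 = 415283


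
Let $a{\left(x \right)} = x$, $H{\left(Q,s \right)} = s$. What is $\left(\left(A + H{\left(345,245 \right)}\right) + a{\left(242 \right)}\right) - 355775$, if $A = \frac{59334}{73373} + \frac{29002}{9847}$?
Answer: $- \frac{256694264411484}{722503931} \approx -3.5528 \cdot 10^{5}$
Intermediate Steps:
$A = \frac{2712225644}{722503931}$ ($A = 59334 \cdot \frac{1}{73373} + 29002 \cdot \frac{1}{9847} = \frac{59334}{73373} + \frac{29002}{9847} = \frac{2712225644}{722503931} \approx 3.7539$)
$\left(\left(A + H{\left(345,245 \right)}\right) + a{\left(242 \right)}\right) - 355775 = \left(\left(\frac{2712225644}{722503931} + 245\right) + 242\right) - 355775 = \left(\frac{179725688739}{722503931} + 242\right) - 355775 = \frac{354571640041}{722503931} - 355775 = - \frac{256694264411484}{722503931}$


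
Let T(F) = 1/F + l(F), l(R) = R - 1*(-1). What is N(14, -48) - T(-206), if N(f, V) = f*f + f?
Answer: 85491/206 ≈ 415.00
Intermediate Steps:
N(f, V) = f + f² (N(f, V) = f² + f = f + f²)
l(R) = 1 + R (l(R) = R + 1 = 1 + R)
T(F) = 1 + F + 1/F (T(F) = 1/F + (1 + F) = 1 + F + 1/F)
N(14, -48) - T(-206) = 14*(1 + 14) - (1 - 206 + 1/(-206)) = 14*15 - (1 - 206 - 1/206) = 210 - 1*(-42231/206) = 210 + 42231/206 = 85491/206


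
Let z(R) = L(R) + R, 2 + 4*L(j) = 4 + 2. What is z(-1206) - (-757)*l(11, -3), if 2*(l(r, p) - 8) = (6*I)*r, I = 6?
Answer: 154737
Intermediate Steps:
l(r, p) = 8 + 18*r (l(r, p) = 8 + ((6*6)*r)/2 = 8 + (36*r)/2 = 8 + 18*r)
L(j) = 1 (L(j) = -½ + (4 + 2)/4 = -½ + (¼)*6 = -½ + 3/2 = 1)
z(R) = 1 + R
z(-1206) - (-757)*l(11, -3) = (1 - 1206) - (-757)*(8 + 18*11) = -1205 - (-757)*(8 + 198) = -1205 - (-757)*206 = -1205 - 1*(-155942) = -1205 + 155942 = 154737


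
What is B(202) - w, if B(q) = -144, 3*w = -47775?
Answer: 15781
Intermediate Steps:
w = -15925 (w = (⅓)*(-47775) = -15925)
B(202) - w = -144 - 1*(-15925) = -144 + 15925 = 15781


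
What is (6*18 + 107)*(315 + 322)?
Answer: 136955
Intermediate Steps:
(6*18 + 107)*(315 + 322) = (108 + 107)*637 = 215*637 = 136955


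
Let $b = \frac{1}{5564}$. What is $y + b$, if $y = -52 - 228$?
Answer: $- \frac{1557919}{5564} \approx -280.0$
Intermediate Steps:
$y = -280$ ($y = -52 - 228 = -280$)
$b = \frac{1}{5564} \approx 0.00017973$
$y + b = -280 + \frac{1}{5564} = - \frac{1557919}{5564}$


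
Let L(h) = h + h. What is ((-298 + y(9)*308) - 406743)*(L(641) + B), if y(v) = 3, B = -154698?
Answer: 62304845672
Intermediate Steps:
L(h) = 2*h
((-298 + y(9)*308) - 406743)*(L(641) + B) = ((-298 + 3*308) - 406743)*(2*641 - 154698) = ((-298 + 924) - 406743)*(1282 - 154698) = (626 - 406743)*(-153416) = -406117*(-153416) = 62304845672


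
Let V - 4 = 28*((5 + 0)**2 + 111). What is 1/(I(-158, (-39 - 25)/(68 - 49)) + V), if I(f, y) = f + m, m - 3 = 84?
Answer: 1/3741 ≈ 0.00026731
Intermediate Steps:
m = 87 (m = 3 + 84 = 87)
I(f, y) = 87 + f (I(f, y) = f + 87 = 87 + f)
V = 3812 (V = 4 + 28*((5 + 0)**2 + 111) = 4 + 28*(5**2 + 111) = 4 + 28*(25 + 111) = 4 + 28*136 = 4 + 3808 = 3812)
1/(I(-158, (-39 - 25)/(68 - 49)) + V) = 1/((87 - 158) + 3812) = 1/(-71 + 3812) = 1/3741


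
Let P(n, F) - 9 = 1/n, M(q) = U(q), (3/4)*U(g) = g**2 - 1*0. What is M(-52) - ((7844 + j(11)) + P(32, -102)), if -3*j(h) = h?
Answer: -135809/32 ≈ -4244.0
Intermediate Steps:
U(g) = 4*g**2/3 (U(g) = 4*(g**2 - 1*0)/3 = 4*(g**2 + 0)/3 = 4*g**2/3)
M(q) = 4*q**2/3
j(h) = -h/3
P(n, F) = 9 + 1/n
M(-52) - ((7844 + j(11)) + P(32, -102)) = (4/3)*(-52)**2 - ((7844 - 1/3*11) + (9 + 1/32)) = (4/3)*2704 - ((7844 - 11/3) + (9 + 1/32)) = 10816/3 - (23521/3 + 289/32) = 10816/3 - 1*753539/96 = 10816/3 - 753539/96 = -135809/32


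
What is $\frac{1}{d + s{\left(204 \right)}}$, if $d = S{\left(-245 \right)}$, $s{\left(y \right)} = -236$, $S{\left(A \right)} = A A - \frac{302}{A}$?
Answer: $\frac{245}{14648607} \approx 1.6725 \cdot 10^{-5}$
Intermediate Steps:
$S{\left(A \right)} = A^{2} - \frac{302}{A}$
$d = \frac{14706427}{245}$ ($d = \frac{-302 + \left(-245\right)^{3}}{-245} = - \frac{-302 - 14706125}{245} = \left(- \frac{1}{245}\right) \left(-14706427\right) = \frac{14706427}{245} \approx 60026.0$)
$\frac{1}{d + s{\left(204 \right)}} = \frac{1}{\frac{14706427}{245} - 236} = \frac{1}{\frac{14648607}{245}} = \frac{245}{14648607}$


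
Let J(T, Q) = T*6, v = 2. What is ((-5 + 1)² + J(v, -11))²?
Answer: 784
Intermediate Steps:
J(T, Q) = 6*T
((-5 + 1)² + J(v, -11))² = ((-5 + 1)² + 6*2)² = ((-4)² + 12)² = (16 + 12)² = 28² = 784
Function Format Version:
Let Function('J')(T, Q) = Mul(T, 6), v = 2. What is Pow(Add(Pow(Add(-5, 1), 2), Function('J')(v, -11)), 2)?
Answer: 784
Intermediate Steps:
Function('J')(T, Q) = Mul(6, T)
Pow(Add(Pow(Add(-5, 1), 2), Function('J')(v, -11)), 2) = Pow(Add(Pow(Add(-5, 1), 2), Mul(6, 2)), 2) = Pow(Add(Pow(-4, 2), 12), 2) = Pow(Add(16, 12), 2) = Pow(28, 2) = 784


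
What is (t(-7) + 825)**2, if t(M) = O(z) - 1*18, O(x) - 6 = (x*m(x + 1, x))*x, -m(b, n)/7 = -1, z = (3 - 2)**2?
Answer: 672400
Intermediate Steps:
z = 1 (z = 1**2 = 1)
m(b, n) = 7 (m(b, n) = -7*(-1) = 7)
O(x) = 6 + 7*x**2 (O(x) = 6 + (x*7)*x = 6 + (7*x)*x = 6 + 7*x**2)
t(M) = -5 (t(M) = (6 + 7*1**2) - 1*18 = (6 + 7*1) - 18 = (6 + 7) - 18 = 13 - 18 = -5)
(t(-7) + 825)**2 = (-5 + 825)**2 = 820**2 = 672400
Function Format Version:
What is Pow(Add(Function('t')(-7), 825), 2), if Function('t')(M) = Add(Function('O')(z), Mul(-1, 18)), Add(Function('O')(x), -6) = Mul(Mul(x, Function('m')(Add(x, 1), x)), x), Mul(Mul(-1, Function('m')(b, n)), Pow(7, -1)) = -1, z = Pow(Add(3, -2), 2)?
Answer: 672400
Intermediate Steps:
z = 1 (z = Pow(1, 2) = 1)
Function('m')(b, n) = 7 (Function('m')(b, n) = Mul(-7, -1) = 7)
Function('O')(x) = Add(6, Mul(7, Pow(x, 2))) (Function('O')(x) = Add(6, Mul(Mul(x, 7), x)) = Add(6, Mul(Mul(7, x), x)) = Add(6, Mul(7, Pow(x, 2))))
Function('t')(M) = -5 (Function('t')(M) = Add(Add(6, Mul(7, Pow(1, 2))), Mul(-1, 18)) = Add(Add(6, Mul(7, 1)), -18) = Add(Add(6, 7), -18) = Add(13, -18) = -5)
Pow(Add(Function('t')(-7), 825), 2) = Pow(Add(-5, 825), 2) = Pow(820, 2) = 672400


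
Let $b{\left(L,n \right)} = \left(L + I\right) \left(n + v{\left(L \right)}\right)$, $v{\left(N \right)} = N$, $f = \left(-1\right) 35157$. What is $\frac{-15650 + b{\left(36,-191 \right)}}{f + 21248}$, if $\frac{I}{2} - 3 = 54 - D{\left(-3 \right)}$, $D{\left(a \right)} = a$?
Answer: $\frac{5690}{1987} \approx 2.8636$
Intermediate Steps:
$f = -35157$
$I = 120$ ($I = 6 + 2 \left(54 - -3\right) = 6 + 2 \left(54 + 3\right) = 6 + 2 \cdot 57 = 6 + 114 = 120$)
$b{\left(L,n \right)} = \left(120 + L\right) \left(L + n\right)$ ($b{\left(L,n \right)} = \left(L + 120\right) \left(n + L\right) = \left(120 + L\right) \left(L + n\right)$)
$\frac{-15650 + b{\left(36,-191 \right)}}{f + 21248} = \frac{-15650 + \left(36^{2} + 120 \cdot 36 + 120 \left(-191\right) + 36 \left(-191\right)\right)}{-35157 + 21248} = \frac{-15650 + \left(1296 + 4320 - 22920 - 6876\right)}{-13909} = \left(-15650 - 24180\right) \left(- \frac{1}{13909}\right) = \left(-39830\right) \left(- \frac{1}{13909}\right) = \frac{5690}{1987}$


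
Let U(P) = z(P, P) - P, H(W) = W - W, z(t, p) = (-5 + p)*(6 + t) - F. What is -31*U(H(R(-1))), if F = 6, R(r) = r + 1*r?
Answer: 1116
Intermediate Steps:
R(r) = 2*r (R(r) = r + r = 2*r)
z(t, p) = -6 + (-5 + p)*(6 + t) (z(t, p) = (-5 + p)*(6 + t) - 1*6 = (-5 + p)*(6 + t) - 6 = -6 + (-5 + p)*(6 + t))
H(W) = 0
U(P) = -36 + P**2 (U(P) = (-36 - 5*P + 6*P + P*P) - P = (-36 - 5*P + 6*P + P**2) - P = (-36 + P + P**2) - P = -36 + P**2)
-31*U(H(R(-1))) = -31*(-36 + 0**2) = -31*(-36 + 0) = -31*(-36) = 1116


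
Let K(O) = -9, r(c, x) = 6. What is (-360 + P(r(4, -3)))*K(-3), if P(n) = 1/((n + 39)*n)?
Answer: 97199/30 ≈ 3240.0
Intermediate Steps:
P(n) = 1/(n*(39 + n)) (P(n) = 1/((39 + n)*n) = 1/(n*(39 + n)))
(-360 + P(r(4, -3)))*K(-3) = (-360 + 1/(6*(39 + 6)))*(-9) = (-360 + (⅙)/45)*(-9) = (-360 + (⅙)*(1/45))*(-9) = (-360 + 1/270)*(-9) = -97199/270*(-9) = 97199/30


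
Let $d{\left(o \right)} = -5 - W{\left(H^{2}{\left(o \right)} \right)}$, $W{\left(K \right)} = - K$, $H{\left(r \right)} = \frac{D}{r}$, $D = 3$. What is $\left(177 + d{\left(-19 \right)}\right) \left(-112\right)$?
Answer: $- \frac{6955312}{361} \approx -19267.0$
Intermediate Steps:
$H{\left(r \right)} = \frac{3}{r}$
$d{\left(o \right)} = -5 + \frac{9}{o^{2}}$ ($d{\left(o \right)} = -5 - - \left(\frac{3}{o}\right)^{2} = -5 - - \frac{9}{o^{2}} = -5 + \frac{9}{o^{2}}$)
$\left(177 + d{\left(-19 \right)}\right) \left(-112\right) = \left(177 - \left(5 - \frac{9}{361}\right)\right) \left(-112\right) = \left(177 + \left(-5 + 9 \cdot \frac{1}{361}\right)\right) \left(-112\right) = \left(177 + \left(-5 + \frac{9}{361}\right)\right) \left(-112\right) = \left(177 - \frac{1796}{361}\right) \left(-112\right) = \frac{62101}{361} \left(-112\right) = - \frac{6955312}{361}$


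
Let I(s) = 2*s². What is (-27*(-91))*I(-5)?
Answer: 122850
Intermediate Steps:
(-27*(-91))*I(-5) = (-27*(-91))*(2*(-5)²) = 2457*(2*25) = 2457*50 = 122850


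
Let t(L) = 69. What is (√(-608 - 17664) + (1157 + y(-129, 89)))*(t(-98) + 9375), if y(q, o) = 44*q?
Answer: -42677436 + 37776*I*√1142 ≈ -4.2677e+7 + 1.2766e+6*I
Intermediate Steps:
(√(-608 - 17664) + (1157 + y(-129, 89)))*(t(-98) + 9375) = (√(-608 - 17664) + (1157 + 44*(-129)))*(69 + 9375) = (√(-18272) + (1157 - 5676))*9444 = (4*I*√1142 - 4519)*9444 = (-4519 + 4*I*√1142)*9444 = -42677436 + 37776*I*√1142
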